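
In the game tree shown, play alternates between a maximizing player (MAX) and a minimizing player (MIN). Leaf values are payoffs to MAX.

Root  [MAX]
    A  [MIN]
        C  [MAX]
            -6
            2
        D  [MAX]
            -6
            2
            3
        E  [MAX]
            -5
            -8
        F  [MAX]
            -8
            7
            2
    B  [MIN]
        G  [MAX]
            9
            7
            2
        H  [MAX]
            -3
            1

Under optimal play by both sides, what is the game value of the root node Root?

C (MAX): max(-6, 2) = 2
D (MAX): max(-6, 2, 3) = 3
E (MAX): max(-5, -8) = -5
F (MAX): max(-8, 7, 2) = 7
A (MIN): min(2, 3, -5, 7) = -5
G (MAX): max(9, 7, 2) = 9
H (MAX): max(-3, 1) = 1
B (MIN): min(9, 1) = 1
Root (MAX): max(-5, 1) = 1

1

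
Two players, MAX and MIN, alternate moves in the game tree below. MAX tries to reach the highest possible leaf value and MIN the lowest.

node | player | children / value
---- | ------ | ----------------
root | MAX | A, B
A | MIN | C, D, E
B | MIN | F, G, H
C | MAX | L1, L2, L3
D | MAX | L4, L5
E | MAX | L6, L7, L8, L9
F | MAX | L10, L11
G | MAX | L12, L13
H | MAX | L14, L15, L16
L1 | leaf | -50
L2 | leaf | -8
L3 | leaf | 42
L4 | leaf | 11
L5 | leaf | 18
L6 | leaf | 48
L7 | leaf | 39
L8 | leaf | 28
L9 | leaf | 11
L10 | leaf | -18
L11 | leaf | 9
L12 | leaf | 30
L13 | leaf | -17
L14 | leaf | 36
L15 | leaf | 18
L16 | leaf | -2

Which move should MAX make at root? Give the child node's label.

C (MAX): max(-50, -8, 42) = 42
D (MAX): max(11, 18) = 18
E (MAX): max(48, 39, 28, 11) = 48
A (MIN): min(42, 18, 48) = 18
F (MAX): max(-18, 9) = 9
G (MAX): max(30, -17) = 30
H (MAX): max(36, 18, -2) = 36
B (MIN): min(9, 30, 36) = 9
root (MAX): max(18, 9) = 18
MAX at root wants the highest of {A=18, B=9}, so chooses A.

A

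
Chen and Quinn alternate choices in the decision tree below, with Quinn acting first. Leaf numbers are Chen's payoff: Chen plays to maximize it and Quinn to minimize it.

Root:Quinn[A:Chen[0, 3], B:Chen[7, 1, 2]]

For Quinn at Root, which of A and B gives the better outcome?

A

A (Chen): max(0, 3) = 3
B (Chen): max(7, 1, 2) = 7
Quinn prefers the lower value; A=3, B=7. A is better since 3 < 7.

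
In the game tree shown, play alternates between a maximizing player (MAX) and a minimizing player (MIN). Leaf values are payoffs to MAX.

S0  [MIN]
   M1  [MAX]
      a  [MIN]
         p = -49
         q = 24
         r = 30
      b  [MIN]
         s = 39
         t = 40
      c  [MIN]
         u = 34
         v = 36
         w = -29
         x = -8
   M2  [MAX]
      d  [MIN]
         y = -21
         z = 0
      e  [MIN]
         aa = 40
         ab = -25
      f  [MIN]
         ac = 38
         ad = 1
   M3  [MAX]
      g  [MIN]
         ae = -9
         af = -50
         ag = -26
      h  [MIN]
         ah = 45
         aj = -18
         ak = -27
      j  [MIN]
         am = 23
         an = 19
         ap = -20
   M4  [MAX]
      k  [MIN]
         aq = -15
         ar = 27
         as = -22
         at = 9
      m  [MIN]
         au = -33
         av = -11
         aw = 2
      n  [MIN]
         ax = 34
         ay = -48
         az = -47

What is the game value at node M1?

39

a (MIN): min(-49, 24, 30) = -49
b (MIN): min(39, 40) = 39
c (MIN): min(34, 36, -29, -8) = -29
M1 (MAX): max(-49, 39, -29) = 39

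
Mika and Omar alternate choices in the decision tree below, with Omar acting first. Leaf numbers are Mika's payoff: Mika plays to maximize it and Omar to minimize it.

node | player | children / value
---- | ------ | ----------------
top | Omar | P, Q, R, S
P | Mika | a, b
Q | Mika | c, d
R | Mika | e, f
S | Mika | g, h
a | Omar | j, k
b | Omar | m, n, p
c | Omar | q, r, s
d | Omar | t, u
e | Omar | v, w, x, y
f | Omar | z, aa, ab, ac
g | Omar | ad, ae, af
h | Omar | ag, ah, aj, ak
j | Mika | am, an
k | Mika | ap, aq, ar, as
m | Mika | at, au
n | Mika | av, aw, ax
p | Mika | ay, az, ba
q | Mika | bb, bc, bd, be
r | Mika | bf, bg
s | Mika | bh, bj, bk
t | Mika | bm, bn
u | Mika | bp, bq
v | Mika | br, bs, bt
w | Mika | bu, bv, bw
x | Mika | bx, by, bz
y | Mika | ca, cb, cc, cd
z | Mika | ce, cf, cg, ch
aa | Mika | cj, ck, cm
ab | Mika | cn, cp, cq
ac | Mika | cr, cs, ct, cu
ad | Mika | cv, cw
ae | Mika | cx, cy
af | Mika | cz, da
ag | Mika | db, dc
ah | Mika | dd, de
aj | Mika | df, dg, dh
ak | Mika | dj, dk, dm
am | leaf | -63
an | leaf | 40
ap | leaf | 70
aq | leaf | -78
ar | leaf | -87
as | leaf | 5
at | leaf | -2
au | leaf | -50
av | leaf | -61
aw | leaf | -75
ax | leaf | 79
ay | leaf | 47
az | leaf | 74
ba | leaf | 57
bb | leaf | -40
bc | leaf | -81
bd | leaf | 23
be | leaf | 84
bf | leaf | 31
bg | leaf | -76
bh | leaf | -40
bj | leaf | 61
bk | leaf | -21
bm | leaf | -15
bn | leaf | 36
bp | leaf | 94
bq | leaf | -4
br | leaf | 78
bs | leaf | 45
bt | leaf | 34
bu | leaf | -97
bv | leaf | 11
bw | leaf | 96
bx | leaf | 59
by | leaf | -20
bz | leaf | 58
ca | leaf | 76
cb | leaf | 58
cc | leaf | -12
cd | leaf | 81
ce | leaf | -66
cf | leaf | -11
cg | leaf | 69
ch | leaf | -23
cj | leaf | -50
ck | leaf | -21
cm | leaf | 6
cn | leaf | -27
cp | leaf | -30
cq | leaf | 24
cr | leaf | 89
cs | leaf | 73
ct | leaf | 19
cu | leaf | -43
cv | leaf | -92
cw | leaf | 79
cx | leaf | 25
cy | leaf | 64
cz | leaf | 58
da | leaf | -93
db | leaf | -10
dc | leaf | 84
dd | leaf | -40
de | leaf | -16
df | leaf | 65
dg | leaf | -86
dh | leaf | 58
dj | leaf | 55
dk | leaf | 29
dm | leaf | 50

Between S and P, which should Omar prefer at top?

P

ad (Mika): max(-92, 79) = 79
ae (Mika): max(25, 64) = 64
af (Mika): max(58, -93) = 58
g (Omar): min(79, 64, 58) = 58
ag (Mika): max(-10, 84) = 84
ah (Mika): max(-40, -16) = -16
aj (Mika): max(65, -86, 58) = 65
ak (Mika): max(55, 29, 50) = 55
h (Omar): min(84, -16, 65, 55) = -16
S (Mika): max(58, -16) = 58
j (Mika): max(-63, 40) = 40
k (Mika): max(70, -78, -87, 5) = 70
a (Omar): min(40, 70) = 40
m (Mika): max(-2, -50) = -2
n (Mika): max(-61, -75, 79) = 79
p (Mika): max(47, 74, 57) = 74
b (Omar): min(-2, 79, 74) = -2
P (Mika): max(40, -2) = 40
Omar prefers the lower value; S=58, P=40. P is better since 40 < 58.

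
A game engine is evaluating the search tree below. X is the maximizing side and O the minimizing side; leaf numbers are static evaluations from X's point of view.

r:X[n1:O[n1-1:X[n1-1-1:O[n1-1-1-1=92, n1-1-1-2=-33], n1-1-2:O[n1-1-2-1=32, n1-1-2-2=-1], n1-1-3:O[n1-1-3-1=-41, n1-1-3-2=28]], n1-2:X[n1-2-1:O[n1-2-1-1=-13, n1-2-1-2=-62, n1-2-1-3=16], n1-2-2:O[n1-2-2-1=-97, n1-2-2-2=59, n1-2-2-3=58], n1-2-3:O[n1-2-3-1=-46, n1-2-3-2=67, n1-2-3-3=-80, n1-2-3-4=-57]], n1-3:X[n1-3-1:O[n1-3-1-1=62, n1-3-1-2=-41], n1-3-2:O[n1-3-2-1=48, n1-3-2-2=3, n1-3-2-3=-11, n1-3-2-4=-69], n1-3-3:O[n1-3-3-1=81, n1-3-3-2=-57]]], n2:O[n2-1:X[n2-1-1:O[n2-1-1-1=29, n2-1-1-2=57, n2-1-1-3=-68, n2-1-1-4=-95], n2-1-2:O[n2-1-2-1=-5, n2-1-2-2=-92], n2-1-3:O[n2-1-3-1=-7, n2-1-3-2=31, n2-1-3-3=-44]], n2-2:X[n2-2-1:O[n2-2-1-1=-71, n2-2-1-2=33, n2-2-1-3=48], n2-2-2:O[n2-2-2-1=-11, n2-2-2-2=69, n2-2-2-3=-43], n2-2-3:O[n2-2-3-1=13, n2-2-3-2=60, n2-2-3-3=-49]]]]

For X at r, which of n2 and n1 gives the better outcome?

n2

n2-1-1 (O): min(29, 57, -68, -95) = -95
n2-1-2 (O): min(-5, -92) = -92
n2-1-3 (O): min(-7, 31, -44) = -44
n2-1 (X): max(-95, -92, -44) = -44
n2-2-1 (O): min(-71, 33, 48) = -71
n2-2-2 (O): min(-11, 69, -43) = -43
n2-2-3 (O): min(13, 60, -49) = -49
n2-2 (X): max(-71, -43, -49) = -43
n2 (O): min(-44, -43) = -44
n1-1-1 (O): min(92, -33) = -33
n1-1-2 (O): min(32, -1) = -1
n1-1-3 (O): min(-41, 28) = -41
n1-1 (X): max(-33, -1, -41) = -1
n1-2-1 (O): min(-13, -62, 16) = -62
n1-2-2 (O): min(-97, 59, 58) = -97
n1-2-3 (O): min(-46, 67, -80, -57) = -80
n1-2 (X): max(-62, -97, -80) = -62
n1-3-1 (O): min(62, -41) = -41
n1-3-2 (O): min(48, 3, -11, -69) = -69
n1-3-3 (O): min(81, -57) = -57
n1-3 (X): max(-41, -69, -57) = -41
n1 (O): min(-1, -62, -41) = -62
X prefers the higher value; n2=-44, n1=-62. n2 is better since -44 > -62.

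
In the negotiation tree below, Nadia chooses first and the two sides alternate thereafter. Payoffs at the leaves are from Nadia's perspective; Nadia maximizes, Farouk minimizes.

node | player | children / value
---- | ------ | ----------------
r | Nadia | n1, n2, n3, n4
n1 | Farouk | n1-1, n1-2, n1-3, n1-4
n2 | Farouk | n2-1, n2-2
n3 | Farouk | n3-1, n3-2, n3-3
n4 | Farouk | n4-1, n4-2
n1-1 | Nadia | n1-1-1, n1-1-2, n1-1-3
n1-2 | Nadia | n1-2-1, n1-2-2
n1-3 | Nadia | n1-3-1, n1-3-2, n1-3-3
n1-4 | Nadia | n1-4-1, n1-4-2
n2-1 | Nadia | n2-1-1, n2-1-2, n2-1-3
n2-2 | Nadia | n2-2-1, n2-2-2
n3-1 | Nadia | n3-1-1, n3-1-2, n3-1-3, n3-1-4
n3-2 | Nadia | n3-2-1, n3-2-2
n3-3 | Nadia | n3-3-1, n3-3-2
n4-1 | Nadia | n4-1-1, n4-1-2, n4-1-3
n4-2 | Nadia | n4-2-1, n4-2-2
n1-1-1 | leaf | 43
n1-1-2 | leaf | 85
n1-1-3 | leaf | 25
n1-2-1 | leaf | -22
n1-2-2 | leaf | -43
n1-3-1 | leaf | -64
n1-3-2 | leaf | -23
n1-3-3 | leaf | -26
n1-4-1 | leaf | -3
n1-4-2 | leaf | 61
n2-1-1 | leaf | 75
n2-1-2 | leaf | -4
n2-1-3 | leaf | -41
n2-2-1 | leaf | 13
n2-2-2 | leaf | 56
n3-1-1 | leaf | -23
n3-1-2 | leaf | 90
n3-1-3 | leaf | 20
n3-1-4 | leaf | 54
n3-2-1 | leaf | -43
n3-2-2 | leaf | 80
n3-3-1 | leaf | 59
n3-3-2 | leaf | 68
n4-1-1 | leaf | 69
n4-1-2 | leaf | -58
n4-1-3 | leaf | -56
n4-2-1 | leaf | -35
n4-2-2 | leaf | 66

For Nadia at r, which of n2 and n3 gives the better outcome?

n3

n2-1 (Nadia): max(75, -4, -41) = 75
n2-2 (Nadia): max(13, 56) = 56
n2 (Farouk): min(75, 56) = 56
n3-1 (Nadia): max(-23, 90, 20, 54) = 90
n3-2 (Nadia): max(-43, 80) = 80
n3-3 (Nadia): max(59, 68) = 68
n3 (Farouk): min(90, 80, 68) = 68
Nadia prefers the higher value; n2=56, n3=68. n3 is better since 68 > 56.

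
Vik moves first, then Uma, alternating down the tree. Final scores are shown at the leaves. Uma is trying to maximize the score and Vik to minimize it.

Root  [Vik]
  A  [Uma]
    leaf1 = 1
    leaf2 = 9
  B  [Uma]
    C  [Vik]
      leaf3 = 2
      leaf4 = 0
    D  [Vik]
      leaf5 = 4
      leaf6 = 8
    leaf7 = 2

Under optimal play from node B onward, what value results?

4

C (Vik): min(2, 0) = 0
D (Vik): min(4, 8) = 4
B (Uma): max(0, 4, 2) = 4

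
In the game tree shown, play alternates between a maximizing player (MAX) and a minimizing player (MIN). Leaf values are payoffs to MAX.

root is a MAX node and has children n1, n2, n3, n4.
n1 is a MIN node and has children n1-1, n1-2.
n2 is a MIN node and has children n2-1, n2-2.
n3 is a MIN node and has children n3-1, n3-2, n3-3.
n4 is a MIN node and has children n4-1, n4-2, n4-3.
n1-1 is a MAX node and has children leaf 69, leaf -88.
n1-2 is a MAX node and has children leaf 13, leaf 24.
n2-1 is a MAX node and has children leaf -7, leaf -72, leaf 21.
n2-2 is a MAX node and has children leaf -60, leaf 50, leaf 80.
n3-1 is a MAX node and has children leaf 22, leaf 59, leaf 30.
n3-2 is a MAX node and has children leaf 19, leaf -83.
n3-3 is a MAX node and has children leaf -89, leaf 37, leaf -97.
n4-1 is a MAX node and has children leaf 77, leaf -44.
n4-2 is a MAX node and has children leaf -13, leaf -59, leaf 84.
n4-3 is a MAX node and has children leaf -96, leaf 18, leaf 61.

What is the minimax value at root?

61

n1-1 (MAX): max(69, -88) = 69
n1-2 (MAX): max(13, 24) = 24
n1 (MIN): min(69, 24) = 24
n2-1 (MAX): max(-7, -72, 21) = 21
n2-2 (MAX): max(-60, 50, 80) = 80
n2 (MIN): min(21, 80) = 21
n3-1 (MAX): max(22, 59, 30) = 59
n3-2 (MAX): max(19, -83) = 19
n3-3 (MAX): max(-89, 37, -97) = 37
n3 (MIN): min(59, 19, 37) = 19
n4-1 (MAX): max(77, -44) = 77
n4-2 (MAX): max(-13, -59, 84) = 84
n4-3 (MAX): max(-96, 18, 61) = 61
n4 (MIN): min(77, 84, 61) = 61
root (MAX): max(24, 21, 19, 61) = 61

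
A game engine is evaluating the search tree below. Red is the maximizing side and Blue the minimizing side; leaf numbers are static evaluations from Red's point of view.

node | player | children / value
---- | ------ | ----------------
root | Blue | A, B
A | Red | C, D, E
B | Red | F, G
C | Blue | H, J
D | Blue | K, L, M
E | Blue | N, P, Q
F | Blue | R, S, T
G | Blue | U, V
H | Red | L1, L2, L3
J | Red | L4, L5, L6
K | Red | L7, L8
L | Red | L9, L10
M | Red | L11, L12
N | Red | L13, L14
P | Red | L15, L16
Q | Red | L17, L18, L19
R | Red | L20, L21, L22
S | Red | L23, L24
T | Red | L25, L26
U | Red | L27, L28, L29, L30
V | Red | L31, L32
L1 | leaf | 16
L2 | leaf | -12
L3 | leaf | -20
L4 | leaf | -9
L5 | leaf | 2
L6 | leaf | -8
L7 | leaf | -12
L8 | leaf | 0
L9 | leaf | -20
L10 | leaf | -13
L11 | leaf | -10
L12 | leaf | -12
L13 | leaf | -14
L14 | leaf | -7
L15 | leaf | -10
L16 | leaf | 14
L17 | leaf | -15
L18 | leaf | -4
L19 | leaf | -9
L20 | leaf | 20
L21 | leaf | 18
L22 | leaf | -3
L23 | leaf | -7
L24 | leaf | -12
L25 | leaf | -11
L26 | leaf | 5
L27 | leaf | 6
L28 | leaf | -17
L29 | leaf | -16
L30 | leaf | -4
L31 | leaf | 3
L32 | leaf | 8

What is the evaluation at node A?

2

H (Red): max(16, -12, -20) = 16
J (Red): max(-9, 2, -8) = 2
C (Blue): min(16, 2) = 2
K (Red): max(-12, 0) = 0
L (Red): max(-20, -13) = -13
M (Red): max(-10, -12) = -10
D (Blue): min(0, -13, -10) = -13
N (Red): max(-14, -7) = -7
P (Red): max(-10, 14) = 14
Q (Red): max(-15, -4, -9) = -4
E (Blue): min(-7, 14, -4) = -7
A (Red): max(2, -13, -7) = 2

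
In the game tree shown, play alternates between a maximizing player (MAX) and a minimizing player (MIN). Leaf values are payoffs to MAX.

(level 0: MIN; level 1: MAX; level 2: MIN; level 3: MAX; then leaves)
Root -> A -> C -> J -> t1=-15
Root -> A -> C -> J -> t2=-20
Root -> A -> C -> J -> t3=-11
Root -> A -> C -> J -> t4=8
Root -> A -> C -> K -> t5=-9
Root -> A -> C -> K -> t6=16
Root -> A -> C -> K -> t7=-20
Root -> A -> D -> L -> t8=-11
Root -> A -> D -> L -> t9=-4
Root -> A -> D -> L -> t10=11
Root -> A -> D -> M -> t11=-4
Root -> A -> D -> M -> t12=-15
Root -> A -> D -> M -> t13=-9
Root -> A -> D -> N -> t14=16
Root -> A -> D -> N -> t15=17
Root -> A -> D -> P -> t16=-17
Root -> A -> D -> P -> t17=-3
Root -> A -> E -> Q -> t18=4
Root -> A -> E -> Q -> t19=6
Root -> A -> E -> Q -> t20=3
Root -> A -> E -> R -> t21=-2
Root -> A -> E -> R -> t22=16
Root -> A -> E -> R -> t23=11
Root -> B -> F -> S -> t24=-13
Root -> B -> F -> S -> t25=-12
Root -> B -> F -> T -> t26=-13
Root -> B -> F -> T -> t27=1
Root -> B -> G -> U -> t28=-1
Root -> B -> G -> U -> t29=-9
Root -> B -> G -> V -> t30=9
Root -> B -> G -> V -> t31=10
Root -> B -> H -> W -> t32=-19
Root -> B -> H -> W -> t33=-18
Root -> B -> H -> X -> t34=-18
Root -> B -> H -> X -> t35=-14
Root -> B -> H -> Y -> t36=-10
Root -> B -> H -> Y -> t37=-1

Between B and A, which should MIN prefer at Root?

B

S (MAX): max(-13, -12) = -12
T (MAX): max(-13, 1) = 1
F (MIN): min(-12, 1) = -12
U (MAX): max(-1, -9) = -1
V (MAX): max(9, 10) = 10
G (MIN): min(-1, 10) = -1
W (MAX): max(-19, -18) = -18
X (MAX): max(-18, -14) = -14
Y (MAX): max(-10, -1) = -1
H (MIN): min(-18, -14, -1) = -18
B (MAX): max(-12, -1, -18) = -1
J (MAX): max(-15, -20, -11, 8) = 8
K (MAX): max(-9, 16, -20) = 16
C (MIN): min(8, 16) = 8
L (MAX): max(-11, -4, 11) = 11
M (MAX): max(-4, -15, -9) = -4
N (MAX): max(16, 17) = 17
P (MAX): max(-17, -3) = -3
D (MIN): min(11, -4, 17, -3) = -4
Q (MAX): max(4, 6, 3) = 6
R (MAX): max(-2, 16, 11) = 16
E (MIN): min(6, 16) = 6
A (MAX): max(8, -4, 6) = 8
MIN prefers the lower value; B=-1, A=8. B is better since -1 < 8.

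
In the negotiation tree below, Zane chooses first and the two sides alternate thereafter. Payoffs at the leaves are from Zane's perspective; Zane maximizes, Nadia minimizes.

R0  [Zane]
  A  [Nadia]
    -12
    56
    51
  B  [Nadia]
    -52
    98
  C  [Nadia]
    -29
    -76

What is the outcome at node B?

B (Nadia): min(-52, 98) = -52

-52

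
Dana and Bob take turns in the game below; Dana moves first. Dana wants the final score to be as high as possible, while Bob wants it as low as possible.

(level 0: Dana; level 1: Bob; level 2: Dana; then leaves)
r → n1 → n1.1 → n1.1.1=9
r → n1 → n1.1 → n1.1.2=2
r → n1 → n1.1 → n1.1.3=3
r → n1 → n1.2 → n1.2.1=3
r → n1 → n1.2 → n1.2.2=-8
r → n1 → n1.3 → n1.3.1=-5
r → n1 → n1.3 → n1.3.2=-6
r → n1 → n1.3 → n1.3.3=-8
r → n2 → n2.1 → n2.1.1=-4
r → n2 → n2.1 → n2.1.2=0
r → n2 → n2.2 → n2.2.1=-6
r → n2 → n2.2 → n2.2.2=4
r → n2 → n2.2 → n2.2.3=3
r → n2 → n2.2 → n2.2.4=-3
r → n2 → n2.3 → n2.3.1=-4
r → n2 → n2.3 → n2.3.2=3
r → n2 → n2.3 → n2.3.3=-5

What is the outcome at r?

n1.1 (Dana): max(9, 2, 3) = 9
n1.2 (Dana): max(3, -8) = 3
n1.3 (Dana): max(-5, -6, -8) = -5
n1 (Bob): min(9, 3, -5) = -5
n2.1 (Dana): max(-4, 0) = 0
n2.2 (Dana): max(-6, 4, 3, -3) = 4
n2.3 (Dana): max(-4, 3, -5) = 3
n2 (Bob): min(0, 4, 3) = 0
r (Dana): max(-5, 0) = 0

0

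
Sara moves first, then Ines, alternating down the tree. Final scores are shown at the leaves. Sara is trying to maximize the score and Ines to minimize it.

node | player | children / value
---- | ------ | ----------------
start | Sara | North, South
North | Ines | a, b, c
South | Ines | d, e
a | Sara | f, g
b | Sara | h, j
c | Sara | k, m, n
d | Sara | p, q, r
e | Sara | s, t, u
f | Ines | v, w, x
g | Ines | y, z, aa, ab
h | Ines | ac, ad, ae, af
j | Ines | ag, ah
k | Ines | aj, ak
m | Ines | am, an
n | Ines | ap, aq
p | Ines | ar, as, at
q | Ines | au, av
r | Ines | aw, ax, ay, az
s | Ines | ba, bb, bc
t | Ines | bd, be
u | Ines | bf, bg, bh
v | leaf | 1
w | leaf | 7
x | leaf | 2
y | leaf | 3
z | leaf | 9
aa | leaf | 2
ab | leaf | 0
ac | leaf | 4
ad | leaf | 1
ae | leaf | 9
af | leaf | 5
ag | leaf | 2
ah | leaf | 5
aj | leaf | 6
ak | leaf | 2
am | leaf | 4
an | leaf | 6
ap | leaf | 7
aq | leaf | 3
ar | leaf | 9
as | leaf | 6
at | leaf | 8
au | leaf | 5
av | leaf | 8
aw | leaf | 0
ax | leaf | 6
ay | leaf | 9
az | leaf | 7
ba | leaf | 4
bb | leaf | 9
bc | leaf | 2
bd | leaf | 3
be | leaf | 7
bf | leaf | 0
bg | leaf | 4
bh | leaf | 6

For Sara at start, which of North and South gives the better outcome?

f (Ines): min(1, 7, 2) = 1
g (Ines): min(3, 9, 2, 0) = 0
a (Sara): max(1, 0) = 1
h (Ines): min(4, 1, 9, 5) = 1
j (Ines): min(2, 5) = 2
b (Sara): max(1, 2) = 2
k (Ines): min(6, 2) = 2
m (Ines): min(4, 6) = 4
n (Ines): min(7, 3) = 3
c (Sara): max(2, 4, 3) = 4
North (Ines): min(1, 2, 4) = 1
p (Ines): min(9, 6, 8) = 6
q (Ines): min(5, 8) = 5
r (Ines): min(0, 6, 9, 7) = 0
d (Sara): max(6, 5, 0) = 6
s (Ines): min(4, 9, 2) = 2
t (Ines): min(3, 7) = 3
u (Ines): min(0, 4, 6) = 0
e (Sara): max(2, 3, 0) = 3
South (Ines): min(6, 3) = 3
Sara prefers the higher value; North=1, South=3. South is better since 3 > 1.

South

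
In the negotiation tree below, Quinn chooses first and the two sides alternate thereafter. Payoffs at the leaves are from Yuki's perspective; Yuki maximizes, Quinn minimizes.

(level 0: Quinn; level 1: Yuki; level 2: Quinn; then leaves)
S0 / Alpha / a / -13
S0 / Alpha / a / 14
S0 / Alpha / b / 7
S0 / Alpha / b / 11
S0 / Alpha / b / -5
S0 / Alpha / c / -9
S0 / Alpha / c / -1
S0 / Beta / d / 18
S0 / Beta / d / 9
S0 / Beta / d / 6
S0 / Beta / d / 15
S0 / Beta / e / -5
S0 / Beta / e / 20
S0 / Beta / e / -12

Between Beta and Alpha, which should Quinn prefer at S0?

Alpha

d (Quinn): min(18, 9, 6, 15) = 6
e (Quinn): min(-5, 20, -12) = -12
Beta (Yuki): max(6, -12) = 6
a (Quinn): min(-13, 14) = -13
b (Quinn): min(7, 11, -5) = -5
c (Quinn): min(-9, -1) = -9
Alpha (Yuki): max(-13, -5, -9) = -5
Quinn prefers the lower value; Beta=6, Alpha=-5. Alpha is better since -5 < 6.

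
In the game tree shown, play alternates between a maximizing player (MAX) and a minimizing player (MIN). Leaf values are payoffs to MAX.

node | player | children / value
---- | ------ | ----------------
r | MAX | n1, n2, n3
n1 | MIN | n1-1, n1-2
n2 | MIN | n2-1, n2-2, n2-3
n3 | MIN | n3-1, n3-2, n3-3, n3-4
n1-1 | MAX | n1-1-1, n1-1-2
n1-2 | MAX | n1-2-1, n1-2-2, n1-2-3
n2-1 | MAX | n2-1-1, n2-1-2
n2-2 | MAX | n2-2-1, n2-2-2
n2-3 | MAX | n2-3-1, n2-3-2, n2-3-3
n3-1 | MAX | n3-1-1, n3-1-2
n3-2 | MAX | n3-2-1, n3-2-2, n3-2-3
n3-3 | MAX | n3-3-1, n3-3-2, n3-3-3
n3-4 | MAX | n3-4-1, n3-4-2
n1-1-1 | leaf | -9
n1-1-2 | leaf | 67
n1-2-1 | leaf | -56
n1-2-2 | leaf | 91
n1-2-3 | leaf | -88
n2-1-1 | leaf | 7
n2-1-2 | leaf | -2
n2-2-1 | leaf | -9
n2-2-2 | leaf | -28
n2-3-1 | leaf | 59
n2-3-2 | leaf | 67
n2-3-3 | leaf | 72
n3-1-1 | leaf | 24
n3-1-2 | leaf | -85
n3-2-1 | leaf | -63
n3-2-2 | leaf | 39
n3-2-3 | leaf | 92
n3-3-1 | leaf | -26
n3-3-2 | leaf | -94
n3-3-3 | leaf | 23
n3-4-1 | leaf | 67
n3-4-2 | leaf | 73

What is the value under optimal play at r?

67

n1-1 (MAX): max(-9, 67) = 67
n1-2 (MAX): max(-56, 91, -88) = 91
n1 (MIN): min(67, 91) = 67
n2-1 (MAX): max(7, -2) = 7
n2-2 (MAX): max(-9, -28) = -9
n2-3 (MAX): max(59, 67, 72) = 72
n2 (MIN): min(7, -9, 72) = -9
n3-1 (MAX): max(24, -85) = 24
n3-2 (MAX): max(-63, 39, 92) = 92
n3-3 (MAX): max(-26, -94, 23) = 23
n3-4 (MAX): max(67, 73) = 73
n3 (MIN): min(24, 92, 23, 73) = 23
r (MAX): max(67, -9, 23) = 67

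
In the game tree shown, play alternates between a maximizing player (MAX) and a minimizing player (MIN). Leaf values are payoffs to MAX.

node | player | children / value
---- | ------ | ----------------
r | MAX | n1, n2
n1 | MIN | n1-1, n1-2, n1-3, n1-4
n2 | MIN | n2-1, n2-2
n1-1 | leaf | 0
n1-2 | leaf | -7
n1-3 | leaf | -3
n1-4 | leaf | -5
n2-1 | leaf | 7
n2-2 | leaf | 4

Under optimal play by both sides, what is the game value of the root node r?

n1 (MIN): min(0, -7, -3, -5) = -7
n2 (MIN): min(7, 4) = 4
r (MAX): max(-7, 4) = 4

4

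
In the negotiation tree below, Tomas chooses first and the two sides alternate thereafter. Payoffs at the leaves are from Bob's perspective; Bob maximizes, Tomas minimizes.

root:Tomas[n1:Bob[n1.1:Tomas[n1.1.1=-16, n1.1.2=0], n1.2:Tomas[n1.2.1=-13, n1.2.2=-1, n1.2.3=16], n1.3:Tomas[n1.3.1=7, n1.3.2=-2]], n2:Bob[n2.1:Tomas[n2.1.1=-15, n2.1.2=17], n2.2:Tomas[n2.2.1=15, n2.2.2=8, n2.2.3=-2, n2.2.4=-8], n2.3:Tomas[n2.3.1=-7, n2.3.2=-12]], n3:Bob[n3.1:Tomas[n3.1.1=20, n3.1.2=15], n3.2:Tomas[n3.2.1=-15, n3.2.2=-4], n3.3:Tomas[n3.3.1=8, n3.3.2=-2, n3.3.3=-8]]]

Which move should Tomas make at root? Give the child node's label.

n1.1 (Tomas): min(-16, 0) = -16
n1.2 (Tomas): min(-13, -1, 16) = -13
n1.3 (Tomas): min(7, -2) = -2
n1 (Bob): max(-16, -13, -2) = -2
n2.1 (Tomas): min(-15, 17) = -15
n2.2 (Tomas): min(15, 8, -2, -8) = -8
n2.3 (Tomas): min(-7, -12) = -12
n2 (Bob): max(-15, -8, -12) = -8
n3.1 (Tomas): min(20, 15) = 15
n3.2 (Tomas): min(-15, -4) = -15
n3.3 (Tomas): min(8, -2, -8) = -8
n3 (Bob): max(15, -15, -8) = 15
root (Tomas): min(-2, -8, 15) = -8
Tomas at root wants the lowest of {n1=-2, n2=-8, n3=15}, so chooses n2.

n2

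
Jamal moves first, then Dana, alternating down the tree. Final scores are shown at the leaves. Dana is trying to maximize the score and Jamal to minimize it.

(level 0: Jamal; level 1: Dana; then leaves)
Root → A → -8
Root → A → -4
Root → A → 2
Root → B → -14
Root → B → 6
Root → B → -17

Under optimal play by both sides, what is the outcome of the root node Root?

A (Dana): max(-8, -4, 2) = 2
B (Dana): max(-14, 6, -17) = 6
Root (Jamal): min(2, 6) = 2

2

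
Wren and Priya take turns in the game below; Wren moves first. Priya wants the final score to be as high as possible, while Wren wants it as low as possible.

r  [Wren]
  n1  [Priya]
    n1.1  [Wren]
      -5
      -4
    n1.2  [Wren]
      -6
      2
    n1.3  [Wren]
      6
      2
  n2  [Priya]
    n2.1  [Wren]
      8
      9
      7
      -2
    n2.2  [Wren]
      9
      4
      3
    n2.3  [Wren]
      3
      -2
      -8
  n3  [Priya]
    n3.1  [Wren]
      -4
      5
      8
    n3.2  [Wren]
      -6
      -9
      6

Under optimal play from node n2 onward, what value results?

n2.1 (Wren): min(8, 9, 7, -2) = -2
n2.2 (Wren): min(9, 4, 3) = 3
n2.3 (Wren): min(3, -2, -8) = -8
n2 (Priya): max(-2, 3, -8) = 3

3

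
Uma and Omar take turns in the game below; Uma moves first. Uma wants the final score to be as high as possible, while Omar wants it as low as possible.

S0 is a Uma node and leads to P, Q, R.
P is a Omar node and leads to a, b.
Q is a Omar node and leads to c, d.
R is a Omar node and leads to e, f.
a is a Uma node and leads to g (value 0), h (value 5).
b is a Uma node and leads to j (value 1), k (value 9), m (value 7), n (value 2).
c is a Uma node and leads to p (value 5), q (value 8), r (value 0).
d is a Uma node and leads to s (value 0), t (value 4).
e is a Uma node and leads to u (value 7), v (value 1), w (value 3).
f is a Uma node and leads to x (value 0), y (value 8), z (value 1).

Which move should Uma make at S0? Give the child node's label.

R

a (Uma): max(0, 5) = 5
b (Uma): max(1, 9, 7, 2) = 9
P (Omar): min(5, 9) = 5
c (Uma): max(5, 8, 0) = 8
d (Uma): max(0, 4) = 4
Q (Omar): min(8, 4) = 4
e (Uma): max(7, 1, 3) = 7
f (Uma): max(0, 8, 1) = 8
R (Omar): min(7, 8) = 7
S0 (Uma): max(5, 4, 7) = 7
Uma at S0 wants the highest of {P=5, Q=4, R=7}, so chooses R.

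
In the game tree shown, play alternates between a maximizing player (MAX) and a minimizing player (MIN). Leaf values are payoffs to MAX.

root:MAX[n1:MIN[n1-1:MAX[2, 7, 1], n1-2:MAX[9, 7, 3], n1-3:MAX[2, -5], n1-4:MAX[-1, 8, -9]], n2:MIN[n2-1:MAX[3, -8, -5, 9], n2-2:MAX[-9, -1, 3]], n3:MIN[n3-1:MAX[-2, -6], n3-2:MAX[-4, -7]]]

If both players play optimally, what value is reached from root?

n1-1 (MAX): max(2, 7, 1) = 7
n1-2 (MAX): max(9, 7, 3) = 9
n1-3 (MAX): max(2, -5) = 2
n1-4 (MAX): max(-1, 8, -9) = 8
n1 (MIN): min(7, 9, 2, 8) = 2
n2-1 (MAX): max(3, -8, -5, 9) = 9
n2-2 (MAX): max(-9, -1, 3) = 3
n2 (MIN): min(9, 3) = 3
n3-1 (MAX): max(-2, -6) = -2
n3-2 (MAX): max(-4, -7) = -4
n3 (MIN): min(-2, -4) = -4
root (MAX): max(2, 3, -4) = 3

3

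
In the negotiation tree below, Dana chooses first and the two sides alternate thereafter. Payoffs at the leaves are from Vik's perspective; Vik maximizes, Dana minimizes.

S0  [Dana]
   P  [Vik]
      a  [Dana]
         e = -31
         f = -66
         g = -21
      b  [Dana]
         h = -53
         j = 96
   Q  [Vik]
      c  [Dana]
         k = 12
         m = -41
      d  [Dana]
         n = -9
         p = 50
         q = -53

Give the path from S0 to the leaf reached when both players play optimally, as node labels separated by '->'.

S0 -> P -> b -> h

a (Dana): min(-31, -66, -21) = -66
b (Dana): min(-53, 96) = -53
P (Vik): max(-66, -53) = -53
c (Dana): min(12, -41) = -41
d (Dana): min(-9, 50, -53) = -53
Q (Vik): max(-41, -53) = -41
S0 (Dana): min(-53, -41) = -53
At S0, Dana picks P (lowest: -53).
At P, Vik picks b (highest: -53).
At b, Dana picks h (lowest: -53).
Terminal value -53.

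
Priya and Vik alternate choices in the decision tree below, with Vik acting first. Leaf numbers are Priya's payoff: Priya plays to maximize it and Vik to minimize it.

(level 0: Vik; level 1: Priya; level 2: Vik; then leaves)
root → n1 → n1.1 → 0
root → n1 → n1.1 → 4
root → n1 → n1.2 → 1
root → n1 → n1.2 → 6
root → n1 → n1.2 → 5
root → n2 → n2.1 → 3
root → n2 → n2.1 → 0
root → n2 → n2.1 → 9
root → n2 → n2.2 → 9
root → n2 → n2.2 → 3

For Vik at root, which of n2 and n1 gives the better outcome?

n2.1 (Vik): min(3, 0, 9) = 0
n2.2 (Vik): min(9, 3) = 3
n2 (Priya): max(0, 3) = 3
n1.1 (Vik): min(0, 4) = 0
n1.2 (Vik): min(1, 6, 5) = 1
n1 (Priya): max(0, 1) = 1
Vik prefers the lower value; n2=3, n1=1. n1 is better since 1 < 3.

n1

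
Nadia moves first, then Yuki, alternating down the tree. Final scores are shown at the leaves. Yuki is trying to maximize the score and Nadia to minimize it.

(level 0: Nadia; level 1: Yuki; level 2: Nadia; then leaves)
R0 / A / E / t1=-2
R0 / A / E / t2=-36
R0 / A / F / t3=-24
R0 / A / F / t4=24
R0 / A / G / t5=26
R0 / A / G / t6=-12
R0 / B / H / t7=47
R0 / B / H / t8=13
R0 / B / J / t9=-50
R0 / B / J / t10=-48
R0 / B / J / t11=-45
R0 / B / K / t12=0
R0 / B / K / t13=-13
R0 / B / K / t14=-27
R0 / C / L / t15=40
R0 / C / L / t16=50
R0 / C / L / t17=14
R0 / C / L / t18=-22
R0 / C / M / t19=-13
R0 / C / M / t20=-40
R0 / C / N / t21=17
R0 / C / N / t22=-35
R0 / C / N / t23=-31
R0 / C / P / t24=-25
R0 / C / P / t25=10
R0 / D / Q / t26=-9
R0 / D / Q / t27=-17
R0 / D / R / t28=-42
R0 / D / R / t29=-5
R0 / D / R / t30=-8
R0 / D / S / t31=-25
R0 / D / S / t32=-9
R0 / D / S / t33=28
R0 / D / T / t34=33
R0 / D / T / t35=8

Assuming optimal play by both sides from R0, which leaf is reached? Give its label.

t18

E (Nadia): min(-2, -36) = -36
F (Nadia): min(-24, 24) = -24
G (Nadia): min(26, -12) = -12
A (Yuki): max(-36, -24, -12) = -12
H (Nadia): min(47, 13) = 13
J (Nadia): min(-50, -48, -45) = -50
K (Nadia): min(0, -13, -27) = -27
B (Yuki): max(13, -50, -27) = 13
L (Nadia): min(40, 50, 14, -22) = -22
M (Nadia): min(-13, -40) = -40
N (Nadia): min(17, -35, -31) = -35
P (Nadia): min(-25, 10) = -25
C (Yuki): max(-22, -40, -35, -25) = -22
Q (Nadia): min(-9, -17) = -17
R (Nadia): min(-42, -5, -8) = -42
S (Nadia): min(-25, -9, 28) = -25
T (Nadia): min(33, 8) = 8
D (Yuki): max(-17, -42, -25, 8) = 8
R0 (Nadia): min(-12, 13, -22, 8) = -22
At R0, Nadia picks C (lowest: -22).
At C, Yuki picks L (highest: -22).
At L, Nadia picks t18 (lowest: -22).
Terminal value -22.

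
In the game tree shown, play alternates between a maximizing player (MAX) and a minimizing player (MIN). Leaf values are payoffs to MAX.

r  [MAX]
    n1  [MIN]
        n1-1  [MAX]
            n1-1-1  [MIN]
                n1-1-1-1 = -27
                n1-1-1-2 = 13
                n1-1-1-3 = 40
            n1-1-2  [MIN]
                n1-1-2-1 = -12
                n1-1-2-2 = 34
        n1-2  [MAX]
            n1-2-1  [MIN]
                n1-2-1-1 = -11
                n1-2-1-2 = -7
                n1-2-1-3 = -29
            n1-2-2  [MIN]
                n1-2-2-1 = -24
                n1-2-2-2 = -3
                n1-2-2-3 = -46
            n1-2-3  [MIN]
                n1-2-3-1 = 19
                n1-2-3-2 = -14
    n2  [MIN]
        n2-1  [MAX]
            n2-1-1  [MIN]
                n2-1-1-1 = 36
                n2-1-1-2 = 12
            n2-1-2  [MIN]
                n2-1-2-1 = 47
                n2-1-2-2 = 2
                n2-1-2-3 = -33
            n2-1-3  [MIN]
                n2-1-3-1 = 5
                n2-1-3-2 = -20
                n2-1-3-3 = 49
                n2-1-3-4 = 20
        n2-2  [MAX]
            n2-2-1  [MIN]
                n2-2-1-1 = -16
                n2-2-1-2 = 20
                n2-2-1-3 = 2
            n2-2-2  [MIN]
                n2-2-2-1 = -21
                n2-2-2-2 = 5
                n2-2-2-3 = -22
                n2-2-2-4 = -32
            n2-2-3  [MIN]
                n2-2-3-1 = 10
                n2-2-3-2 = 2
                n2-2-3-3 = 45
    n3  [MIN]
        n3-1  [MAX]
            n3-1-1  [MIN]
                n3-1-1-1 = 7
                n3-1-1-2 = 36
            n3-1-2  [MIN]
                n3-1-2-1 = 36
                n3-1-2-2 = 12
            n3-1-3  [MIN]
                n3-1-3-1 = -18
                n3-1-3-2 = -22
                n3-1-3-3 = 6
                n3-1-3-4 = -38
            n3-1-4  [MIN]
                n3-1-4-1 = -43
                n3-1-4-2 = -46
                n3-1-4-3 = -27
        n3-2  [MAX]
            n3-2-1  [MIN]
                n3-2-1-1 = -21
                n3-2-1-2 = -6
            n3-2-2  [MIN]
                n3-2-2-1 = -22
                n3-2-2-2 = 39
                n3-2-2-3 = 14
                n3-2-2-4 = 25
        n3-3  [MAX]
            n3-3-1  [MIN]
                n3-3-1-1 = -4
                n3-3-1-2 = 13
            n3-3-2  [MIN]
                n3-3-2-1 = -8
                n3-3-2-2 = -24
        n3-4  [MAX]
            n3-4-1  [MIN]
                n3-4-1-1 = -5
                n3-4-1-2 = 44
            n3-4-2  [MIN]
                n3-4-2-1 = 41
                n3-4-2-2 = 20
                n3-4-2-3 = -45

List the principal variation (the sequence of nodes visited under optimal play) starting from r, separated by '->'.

r -> n2 -> n2-2 -> n2-2-3 -> n2-2-3-2

n1-1-1 (MIN): min(-27, 13, 40) = -27
n1-1-2 (MIN): min(-12, 34) = -12
n1-1 (MAX): max(-27, -12) = -12
n1-2-1 (MIN): min(-11, -7, -29) = -29
n1-2-2 (MIN): min(-24, -3, -46) = -46
n1-2-3 (MIN): min(19, -14) = -14
n1-2 (MAX): max(-29, -46, -14) = -14
n1 (MIN): min(-12, -14) = -14
n2-1-1 (MIN): min(36, 12) = 12
n2-1-2 (MIN): min(47, 2, -33) = -33
n2-1-3 (MIN): min(5, -20, 49, 20) = -20
n2-1 (MAX): max(12, -33, -20) = 12
n2-2-1 (MIN): min(-16, 20, 2) = -16
n2-2-2 (MIN): min(-21, 5, -22, -32) = -32
n2-2-3 (MIN): min(10, 2, 45) = 2
n2-2 (MAX): max(-16, -32, 2) = 2
n2 (MIN): min(12, 2) = 2
n3-1-1 (MIN): min(7, 36) = 7
n3-1-2 (MIN): min(36, 12) = 12
n3-1-3 (MIN): min(-18, -22, 6, -38) = -38
n3-1-4 (MIN): min(-43, -46, -27) = -46
n3-1 (MAX): max(7, 12, -38, -46) = 12
n3-2-1 (MIN): min(-21, -6) = -21
n3-2-2 (MIN): min(-22, 39, 14, 25) = -22
n3-2 (MAX): max(-21, -22) = -21
n3-3-1 (MIN): min(-4, 13) = -4
n3-3-2 (MIN): min(-8, -24) = -24
n3-3 (MAX): max(-4, -24) = -4
n3-4-1 (MIN): min(-5, 44) = -5
n3-4-2 (MIN): min(41, 20, -45) = -45
n3-4 (MAX): max(-5, -45) = -5
n3 (MIN): min(12, -21, -4, -5) = -21
r (MAX): max(-14, 2, -21) = 2
At r, MAX picks n2 (highest: 2).
At n2, MIN picks n2-2 (lowest: 2).
At n2-2, MAX picks n2-2-3 (highest: 2).
At n2-2-3, MIN picks n2-2-3-2 (lowest: 2).
Terminal value 2.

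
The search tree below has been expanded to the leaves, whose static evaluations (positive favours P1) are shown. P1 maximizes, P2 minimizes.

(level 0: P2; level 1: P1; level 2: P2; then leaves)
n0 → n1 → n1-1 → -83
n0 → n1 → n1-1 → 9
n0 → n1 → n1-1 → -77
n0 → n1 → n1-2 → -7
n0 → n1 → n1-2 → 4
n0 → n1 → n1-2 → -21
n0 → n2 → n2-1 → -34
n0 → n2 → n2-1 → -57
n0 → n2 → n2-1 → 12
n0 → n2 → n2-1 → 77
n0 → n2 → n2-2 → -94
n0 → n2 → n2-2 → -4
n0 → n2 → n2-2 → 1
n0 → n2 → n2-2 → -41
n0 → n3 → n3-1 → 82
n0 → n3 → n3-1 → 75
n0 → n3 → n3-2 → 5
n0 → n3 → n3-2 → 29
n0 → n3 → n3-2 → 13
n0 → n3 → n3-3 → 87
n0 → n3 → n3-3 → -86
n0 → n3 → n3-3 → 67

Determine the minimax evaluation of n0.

n1-1 (P2): min(-83, 9, -77) = -83
n1-2 (P2): min(-7, 4, -21) = -21
n1 (P1): max(-83, -21) = -21
n2-1 (P2): min(-34, -57, 12, 77) = -57
n2-2 (P2): min(-94, -4, 1, -41) = -94
n2 (P1): max(-57, -94) = -57
n3-1 (P2): min(82, 75) = 75
n3-2 (P2): min(5, 29, 13) = 5
n3-3 (P2): min(87, -86, 67) = -86
n3 (P1): max(75, 5, -86) = 75
n0 (P2): min(-21, -57, 75) = -57

-57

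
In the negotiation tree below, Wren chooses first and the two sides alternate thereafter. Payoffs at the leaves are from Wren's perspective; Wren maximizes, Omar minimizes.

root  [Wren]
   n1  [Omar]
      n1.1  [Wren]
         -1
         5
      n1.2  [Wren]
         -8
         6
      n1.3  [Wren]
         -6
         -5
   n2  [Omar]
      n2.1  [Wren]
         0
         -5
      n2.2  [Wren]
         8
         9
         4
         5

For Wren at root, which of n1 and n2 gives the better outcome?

n1.1 (Wren): max(-1, 5) = 5
n1.2 (Wren): max(-8, 6) = 6
n1.3 (Wren): max(-6, -5) = -5
n1 (Omar): min(5, 6, -5) = -5
n2.1 (Wren): max(0, -5) = 0
n2.2 (Wren): max(8, 9, 4, 5) = 9
n2 (Omar): min(0, 9) = 0
Wren prefers the higher value; n1=-5, n2=0. n2 is better since 0 > -5.

n2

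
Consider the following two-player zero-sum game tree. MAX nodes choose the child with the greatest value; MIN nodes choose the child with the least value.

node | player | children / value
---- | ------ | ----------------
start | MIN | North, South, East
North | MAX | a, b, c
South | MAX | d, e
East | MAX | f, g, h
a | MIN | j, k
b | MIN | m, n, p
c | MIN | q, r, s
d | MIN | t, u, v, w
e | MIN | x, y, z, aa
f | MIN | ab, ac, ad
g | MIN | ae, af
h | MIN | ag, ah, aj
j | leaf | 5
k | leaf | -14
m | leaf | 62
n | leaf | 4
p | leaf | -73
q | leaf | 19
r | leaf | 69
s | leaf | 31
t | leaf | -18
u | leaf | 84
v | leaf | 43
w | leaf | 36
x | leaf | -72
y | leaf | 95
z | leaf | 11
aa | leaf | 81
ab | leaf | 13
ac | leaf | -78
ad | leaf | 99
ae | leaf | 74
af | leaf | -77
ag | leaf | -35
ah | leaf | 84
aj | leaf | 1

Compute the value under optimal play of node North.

19

a (MIN): min(5, -14) = -14
b (MIN): min(62, 4, -73) = -73
c (MIN): min(19, 69, 31) = 19
North (MAX): max(-14, -73, 19) = 19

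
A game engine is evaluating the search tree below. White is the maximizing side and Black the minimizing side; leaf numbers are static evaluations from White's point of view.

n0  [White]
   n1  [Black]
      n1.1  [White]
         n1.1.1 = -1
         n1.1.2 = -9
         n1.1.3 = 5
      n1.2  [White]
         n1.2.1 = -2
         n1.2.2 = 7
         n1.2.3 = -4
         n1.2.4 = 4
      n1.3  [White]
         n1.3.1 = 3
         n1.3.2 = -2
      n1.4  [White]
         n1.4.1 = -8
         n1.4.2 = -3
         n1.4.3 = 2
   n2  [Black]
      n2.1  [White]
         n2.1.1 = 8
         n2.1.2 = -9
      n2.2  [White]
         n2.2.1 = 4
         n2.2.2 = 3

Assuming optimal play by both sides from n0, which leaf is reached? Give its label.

n2.2.1

n1.1 (White): max(-1, -9, 5) = 5
n1.2 (White): max(-2, 7, -4, 4) = 7
n1.3 (White): max(3, -2) = 3
n1.4 (White): max(-8, -3, 2) = 2
n1 (Black): min(5, 7, 3, 2) = 2
n2.1 (White): max(8, -9) = 8
n2.2 (White): max(4, 3) = 4
n2 (Black): min(8, 4) = 4
n0 (White): max(2, 4) = 4
At n0, White picks n2 (highest: 4).
At n2, Black picks n2.2 (lowest: 4).
At n2.2, White picks n2.2.1 (highest: 4).
Terminal value 4.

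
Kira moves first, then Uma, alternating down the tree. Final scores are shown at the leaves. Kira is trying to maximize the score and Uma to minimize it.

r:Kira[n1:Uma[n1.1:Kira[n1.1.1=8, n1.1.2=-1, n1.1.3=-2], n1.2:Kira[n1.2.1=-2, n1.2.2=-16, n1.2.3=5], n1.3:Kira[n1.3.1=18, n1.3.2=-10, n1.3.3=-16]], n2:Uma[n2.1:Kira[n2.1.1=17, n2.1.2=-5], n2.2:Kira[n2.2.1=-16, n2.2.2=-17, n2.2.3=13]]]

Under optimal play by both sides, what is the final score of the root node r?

n1.1 (Kira): max(8, -1, -2) = 8
n1.2 (Kira): max(-2, -16, 5) = 5
n1.3 (Kira): max(18, -10, -16) = 18
n1 (Uma): min(8, 5, 18) = 5
n2.1 (Kira): max(17, -5) = 17
n2.2 (Kira): max(-16, -17, 13) = 13
n2 (Uma): min(17, 13) = 13
r (Kira): max(5, 13) = 13

13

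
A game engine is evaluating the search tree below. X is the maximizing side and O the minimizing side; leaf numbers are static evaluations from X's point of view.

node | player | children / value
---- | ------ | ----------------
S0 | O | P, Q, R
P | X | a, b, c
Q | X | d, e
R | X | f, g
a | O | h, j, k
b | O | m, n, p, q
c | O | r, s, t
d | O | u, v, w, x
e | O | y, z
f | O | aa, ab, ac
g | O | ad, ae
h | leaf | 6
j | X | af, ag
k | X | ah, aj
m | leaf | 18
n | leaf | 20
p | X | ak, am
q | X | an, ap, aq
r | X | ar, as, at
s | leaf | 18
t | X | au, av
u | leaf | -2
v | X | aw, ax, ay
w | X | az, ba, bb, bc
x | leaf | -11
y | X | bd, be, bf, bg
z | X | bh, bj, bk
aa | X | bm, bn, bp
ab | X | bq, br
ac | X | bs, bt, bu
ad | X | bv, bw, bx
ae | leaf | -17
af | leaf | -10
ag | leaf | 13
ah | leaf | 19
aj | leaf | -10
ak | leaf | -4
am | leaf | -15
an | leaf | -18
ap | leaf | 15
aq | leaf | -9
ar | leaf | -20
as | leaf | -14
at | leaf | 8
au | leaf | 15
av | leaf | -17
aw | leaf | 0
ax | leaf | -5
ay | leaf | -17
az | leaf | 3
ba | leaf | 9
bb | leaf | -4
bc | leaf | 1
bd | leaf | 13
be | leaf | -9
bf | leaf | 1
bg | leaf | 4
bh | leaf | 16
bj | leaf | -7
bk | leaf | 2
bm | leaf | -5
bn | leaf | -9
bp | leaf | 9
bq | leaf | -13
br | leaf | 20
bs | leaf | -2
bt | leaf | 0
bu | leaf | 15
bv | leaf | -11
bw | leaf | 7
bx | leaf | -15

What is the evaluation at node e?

y (X): max(13, -9, 1, 4) = 13
z (X): max(16, -7, 2) = 16
e (O): min(13, 16) = 13

13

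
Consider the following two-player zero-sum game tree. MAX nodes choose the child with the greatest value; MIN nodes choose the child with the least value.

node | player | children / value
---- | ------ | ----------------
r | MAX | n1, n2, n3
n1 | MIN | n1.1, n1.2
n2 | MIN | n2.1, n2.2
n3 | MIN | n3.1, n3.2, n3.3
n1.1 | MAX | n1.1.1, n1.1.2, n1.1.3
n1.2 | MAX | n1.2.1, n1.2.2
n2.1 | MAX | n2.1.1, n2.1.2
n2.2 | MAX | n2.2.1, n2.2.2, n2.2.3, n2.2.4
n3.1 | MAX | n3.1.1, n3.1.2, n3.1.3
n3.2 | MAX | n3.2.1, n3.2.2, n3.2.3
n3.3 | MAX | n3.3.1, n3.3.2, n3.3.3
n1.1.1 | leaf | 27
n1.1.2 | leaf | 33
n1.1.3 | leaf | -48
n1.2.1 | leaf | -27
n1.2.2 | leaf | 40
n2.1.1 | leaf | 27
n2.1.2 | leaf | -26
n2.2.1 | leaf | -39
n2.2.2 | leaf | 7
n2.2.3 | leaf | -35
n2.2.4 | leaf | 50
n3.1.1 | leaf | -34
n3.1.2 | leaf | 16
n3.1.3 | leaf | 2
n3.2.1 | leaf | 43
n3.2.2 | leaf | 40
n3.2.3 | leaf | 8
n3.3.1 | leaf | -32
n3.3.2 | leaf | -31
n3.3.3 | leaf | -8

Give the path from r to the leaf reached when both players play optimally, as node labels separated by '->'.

r -> n1 -> n1.1 -> n1.1.2

n1.1 (MAX): max(27, 33, -48) = 33
n1.2 (MAX): max(-27, 40) = 40
n1 (MIN): min(33, 40) = 33
n2.1 (MAX): max(27, -26) = 27
n2.2 (MAX): max(-39, 7, -35, 50) = 50
n2 (MIN): min(27, 50) = 27
n3.1 (MAX): max(-34, 16, 2) = 16
n3.2 (MAX): max(43, 40, 8) = 43
n3.3 (MAX): max(-32, -31, -8) = -8
n3 (MIN): min(16, 43, -8) = -8
r (MAX): max(33, 27, -8) = 33
At r, MAX picks n1 (highest: 33).
At n1, MIN picks n1.1 (lowest: 33).
At n1.1, MAX picks n1.1.2 (highest: 33).
Terminal value 33.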